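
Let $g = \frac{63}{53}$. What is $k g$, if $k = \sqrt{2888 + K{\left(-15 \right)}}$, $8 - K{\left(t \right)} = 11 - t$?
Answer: $\frac{63 \sqrt{2870}}{53} \approx 63.68$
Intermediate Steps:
$K{\left(t \right)} = -3 + t$ ($K{\left(t \right)} = 8 - \left(11 - t\right) = 8 + \left(-11 + t\right) = -3 + t$)
$g = \frac{63}{53}$ ($g = 63 \cdot \frac{1}{53} = \frac{63}{53} \approx 1.1887$)
$k = \sqrt{2870}$ ($k = \sqrt{2888 - 18} = \sqrt{2870} \approx 53.572$)
$k g = \sqrt{2870} \cdot \frac{63}{53} = \frac{63 \sqrt{2870}}{53}$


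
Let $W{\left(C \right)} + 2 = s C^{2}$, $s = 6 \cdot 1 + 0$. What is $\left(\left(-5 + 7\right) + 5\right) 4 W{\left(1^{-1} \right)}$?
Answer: $112$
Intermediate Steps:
$s = 6$ ($s = 6 + 0 = 6$)
$W{\left(C \right)} = -2 + 6 C^{2}$
$\left(\left(-5 + 7\right) + 5\right) 4 W{\left(1^{-1} \right)} = \left(\left(-5 + 7\right) + 5\right) 4 \left(-2 + 6 \left(1^{-1}\right)^{2}\right) = \left(2 + 5\right) 4 \left(-2 + 6 \cdot 1^{2}\right) = 7 \cdot 4 \left(-2 + 6 \cdot 1\right) = 28 \left(-2 + 6\right) = 28 \cdot 4 = 112$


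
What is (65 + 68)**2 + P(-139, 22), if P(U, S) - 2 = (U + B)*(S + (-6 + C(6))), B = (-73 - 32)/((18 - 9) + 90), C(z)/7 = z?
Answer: 315727/33 ≈ 9567.5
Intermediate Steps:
C(z) = 7*z
B = -35/33 (B = -105/(9 + 90) = -105/99 = -105*1/99 = -35/33 ≈ -1.0606)
P(U, S) = 2 + (36 + S)*(-35/33 + U) (P(U, S) = 2 + (U - 35/33)*(S + (-6 + 7*6)) = 2 + (-35/33 + U)*(S + (-6 + 42)) = 2 + (-35/33 + U)*(S + 36) = 2 + (-35/33 + U)*(36 + S) = 2 + (36 + S)*(-35/33 + U))
(65 + 68)**2 + P(-139, 22) = (65 + 68)**2 + (-398/11 + 36*(-139) - 35/33*22 + 22*(-139)) = 133**2 + (-398/11 - 5004 - 70/3 - 3058) = 17689 - 268010/33 = 315727/33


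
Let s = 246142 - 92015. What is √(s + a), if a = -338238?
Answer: I*√184111 ≈ 429.08*I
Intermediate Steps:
s = 154127
√(s + a) = √(154127 - 338238) = √(-184111) = I*√184111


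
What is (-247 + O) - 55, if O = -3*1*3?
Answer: -311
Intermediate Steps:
O = -9 (O = -3*3 = -9)
(-247 + O) - 55 = (-247 - 9) - 55 = -256 - 55 = -311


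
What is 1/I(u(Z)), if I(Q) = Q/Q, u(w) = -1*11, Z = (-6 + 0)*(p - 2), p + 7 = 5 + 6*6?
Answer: 1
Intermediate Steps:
p = 34 (p = -7 + (5 + 6*6) = -7 + (5 + 36) = -7 + 41 = 34)
Z = -192 (Z = (-6 + 0)*(34 - 2) = -6*32 = -192)
u(w) = -11
I(Q) = 1
1/I(u(Z)) = 1/1 = 1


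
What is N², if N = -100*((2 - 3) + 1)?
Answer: 0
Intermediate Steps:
N = 0 (N = -100*(-1 + 1) = -100*0 = 0)
N² = 0² = 0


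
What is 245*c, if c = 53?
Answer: 12985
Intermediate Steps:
245*c = 245*53 = 12985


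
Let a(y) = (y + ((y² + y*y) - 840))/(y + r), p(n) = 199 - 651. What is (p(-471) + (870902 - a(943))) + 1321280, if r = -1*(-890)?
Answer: 1338554163/611 ≈ 2.1908e+6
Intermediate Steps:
p(n) = -452
r = 890
a(y) = (-840 + y + 2*y²)/(890 + y) (a(y) = (y + ((y² + y*y) - 840))/(y + 890) = (y + ((y² + y²) - 840))/(890 + y) = (y + (2*y² - 840))/(890 + y) = (y + (-840 + 2*y²))/(890 + y) = (-840 + y + 2*y²)/(890 + y))
(p(-471) + (870902 - a(943))) + 1321280 = (-452 + (870902 - (-840 + 943 + 2*943²)/(890 + 943))) + 1321280 = (-452 + (870902 - (-840 + 943 + 2*889249)/1833)) + 1321280 = (-452 + (870902 - (-840 + 943 + 1778498)/1833)) + 1321280 = (-452 + (870902 - 1778601/1833)) + 1321280 = (-452 + (870902 - 1*592867/611)) + 1321280 = (-452 + (870902 - 592867/611)) + 1321280 = (-452 + 531528255/611) + 1321280 = 531252083/611 + 1321280 = 1338554163/611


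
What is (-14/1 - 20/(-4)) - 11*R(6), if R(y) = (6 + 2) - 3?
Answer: -64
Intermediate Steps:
R(y) = 5 (R(y) = 8 - 3 = 5)
(-14/1 - 20/(-4)) - 11*R(6) = (-14/1 - 20/(-4)) - 11*5 = (-14*1 - 20*(-1/4)) - 55 = (-14 + 5) - 55 = -9 - 55 = -64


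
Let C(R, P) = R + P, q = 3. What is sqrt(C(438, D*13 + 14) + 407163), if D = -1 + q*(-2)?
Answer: 2*sqrt(101881) ≈ 638.38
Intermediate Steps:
D = -7 (D = -1 + 3*(-2) = -1 - 6 = -7)
C(R, P) = P + R
sqrt(C(438, D*13 + 14) + 407163) = sqrt(((-7*13 + 14) + 438) + 407163) = sqrt(((-91 + 14) + 438) + 407163) = sqrt((-77 + 438) + 407163) = sqrt(361 + 407163) = sqrt(407524) = 2*sqrt(101881)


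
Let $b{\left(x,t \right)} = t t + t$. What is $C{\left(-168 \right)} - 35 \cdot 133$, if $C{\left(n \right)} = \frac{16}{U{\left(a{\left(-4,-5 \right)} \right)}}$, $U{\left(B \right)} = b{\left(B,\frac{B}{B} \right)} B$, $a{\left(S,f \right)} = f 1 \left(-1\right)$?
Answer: $- \frac{23267}{5} \approx -4653.4$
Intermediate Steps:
$b{\left(x,t \right)} = t + t^{2}$ ($b{\left(x,t \right)} = t^{2} + t = t + t^{2}$)
$a{\left(S,f \right)} = - f$ ($a{\left(S,f \right)} = f \left(-1\right) = - f$)
$U{\left(B \right)} = 2 B$ ($U{\left(B \right)} = \frac{B}{B} \left(1 + \frac{B}{B}\right) B = 1 \left(1 + 1\right) B = 1 \cdot 2 B = 2 B$)
$C{\left(n \right)} = \frac{8}{5}$ ($C{\left(n \right)} = \frac{16}{2 \left(\left(-1\right) \left(-5\right)\right)} = \frac{16}{2 \cdot 5} = \frac{16}{10} = 16 \cdot \frac{1}{10} = \frac{8}{5}$)
$C{\left(-168 \right)} - 35 \cdot 133 = \frac{8}{5} - 35 \cdot 133 = \frac{8}{5} - 4655 = - \frac{23267}{5}$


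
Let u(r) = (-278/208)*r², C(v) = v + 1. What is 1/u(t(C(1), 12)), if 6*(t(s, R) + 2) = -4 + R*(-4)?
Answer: -117/17792 ≈ -0.0065760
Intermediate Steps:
C(v) = 1 + v
t(s, R) = -8/3 - 2*R/3 (t(s, R) = -2 + (-4 + R*(-4))/6 = -2 + (-4 - 4*R)/6 = -2 + (-⅔ - 2*R/3) = -8/3 - 2*R/3)
u(r) = -139*r²/104 (u(r) = (-278*1/208)*r² = -139*r²/104)
1/u(t(C(1), 12)) = 1/(-139*(-8/3 - ⅔*12)²/104) = 1/(-139*(-8/3 - 8)²/104) = 1/(-139*(-32/3)²/104) = 1/(-139/104*1024/9) = 1/(-17792/117) = -117/17792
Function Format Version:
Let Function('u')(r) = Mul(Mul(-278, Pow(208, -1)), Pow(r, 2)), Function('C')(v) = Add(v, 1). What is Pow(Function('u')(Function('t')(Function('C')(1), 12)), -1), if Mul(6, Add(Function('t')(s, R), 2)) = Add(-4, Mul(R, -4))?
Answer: Rational(-117, 17792) ≈ -0.0065760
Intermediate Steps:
Function('C')(v) = Add(1, v)
Function('t')(s, R) = Add(Rational(-8, 3), Mul(Rational(-2, 3), R)) (Function('t')(s, R) = Add(-2, Mul(Rational(1, 6), Add(-4, Mul(R, -4)))) = Add(-2, Mul(Rational(1, 6), Add(-4, Mul(-4, R)))) = Add(-2, Add(Rational(-2, 3), Mul(Rational(-2, 3), R))) = Add(Rational(-8, 3), Mul(Rational(-2, 3), R)))
Function('u')(r) = Mul(Rational(-139, 104), Pow(r, 2)) (Function('u')(r) = Mul(Mul(-278, Rational(1, 208)), Pow(r, 2)) = Mul(Rational(-139, 104), Pow(r, 2)))
Pow(Function('u')(Function('t')(Function('C')(1), 12)), -1) = Pow(Mul(Rational(-139, 104), Pow(Add(Rational(-8, 3), Mul(Rational(-2, 3), 12)), 2)), -1) = Pow(Mul(Rational(-139, 104), Pow(Add(Rational(-8, 3), -8), 2)), -1) = Pow(Mul(Rational(-139, 104), Pow(Rational(-32, 3), 2)), -1) = Pow(Mul(Rational(-139, 104), Rational(1024, 9)), -1) = Pow(Rational(-17792, 117), -1) = Rational(-117, 17792)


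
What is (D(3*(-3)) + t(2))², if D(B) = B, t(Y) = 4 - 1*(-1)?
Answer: 16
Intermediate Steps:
t(Y) = 5 (t(Y) = 4 + 1 = 5)
(D(3*(-3)) + t(2))² = (3*(-3) + 5)² = (-9 + 5)² = (-4)² = 16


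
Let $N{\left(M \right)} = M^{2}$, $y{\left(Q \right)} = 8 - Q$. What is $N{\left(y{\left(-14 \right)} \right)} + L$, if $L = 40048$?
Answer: $40532$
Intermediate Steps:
$N{\left(y{\left(-14 \right)} \right)} + L = \left(8 - -14\right)^{2} + 40048 = \left(8 + 14\right)^{2} + 40048 = 22^{2} + 40048 = 484 + 40048 = 40532$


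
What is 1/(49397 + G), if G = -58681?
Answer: -1/9284 ≈ -0.00010771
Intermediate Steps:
1/(49397 + G) = 1/(49397 - 58681) = 1/(-9284) = -1/9284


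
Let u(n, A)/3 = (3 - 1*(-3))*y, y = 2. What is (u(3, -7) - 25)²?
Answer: 121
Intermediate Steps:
u(n, A) = 36 (u(n, A) = 3*((3 - 1*(-3))*2) = 3*((3 + 3)*2) = 3*(6*2) = 3*12 = 36)
(u(3, -7) - 25)² = (36 - 25)² = 11² = 121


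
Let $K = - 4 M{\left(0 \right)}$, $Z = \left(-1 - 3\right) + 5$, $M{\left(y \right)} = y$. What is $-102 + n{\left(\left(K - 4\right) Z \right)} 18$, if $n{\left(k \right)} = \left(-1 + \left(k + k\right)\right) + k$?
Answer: $-336$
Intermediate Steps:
$Z = 1$ ($Z = -4 + 5 = 1$)
$K = 0$ ($K = \left(-4\right) 0 = 0$)
$n{\left(k \right)} = -1 + 3 k$ ($n{\left(k \right)} = \left(-1 + 2 k\right) + k = -1 + 3 k$)
$-102 + n{\left(\left(K - 4\right) Z \right)} 18 = -102 + \left(-1 + 3 \left(0 - 4\right) 1\right) 18 = -102 + \left(-1 + 3 \left(\left(-4\right) 1\right)\right) 18 = -102 + \left(-1 + 3 \left(-4\right)\right) 18 = -102 + \left(-1 - 12\right) 18 = -102 - 234 = -336$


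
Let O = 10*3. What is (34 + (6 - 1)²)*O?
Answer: 1770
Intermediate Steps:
O = 30
(34 + (6 - 1)²)*O = (34 + (6 - 1)²)*30 = (34 + 5²)*30 = (34 + 25)*30 = 59*30 = 1770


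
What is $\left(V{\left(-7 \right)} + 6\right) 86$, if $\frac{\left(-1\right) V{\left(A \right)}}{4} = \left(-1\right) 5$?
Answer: $2236$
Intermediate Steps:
$V{\left(A \right)} = 20$ ($V{\left(A \right)} = - 4 \left(\left(-1\right) 5\right) = \left(-4\right) \left(-5\right) = 20$)
$\left(V{\left(-7 \right)} + 6\right) 86 = \left(20 + 6\right) 86 = 26 \cdot 86 = 2236$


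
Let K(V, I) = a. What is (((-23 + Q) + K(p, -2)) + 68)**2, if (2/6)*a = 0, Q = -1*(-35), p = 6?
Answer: 6400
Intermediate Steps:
Q = 35
a = 0 (a = 3*0 = 0)
K(V, I) = 0
(((-23 + Q) + K(p, -2)) + 68)**2 = (((-23 + 35) + 0) + 68)**2 = ((12 + 0) + 68)**2 = (12 + 68)**2 = 80**2 = 6400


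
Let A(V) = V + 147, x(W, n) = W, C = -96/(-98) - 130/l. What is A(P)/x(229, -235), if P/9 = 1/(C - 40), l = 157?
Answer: 44994201/70200866 ≈ 0.64093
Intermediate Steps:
C = 1166/7693 (C = -96/(-98) - 130/157 = -96*(-1/98) - 130*1/157 = 48/49 - 130/157 = 1166/7693 ≈ 0.15157)
P = -69237/306554 (P = 9/(1166/7693 - 40) = 9/(-306554/7693) = 9*(-7693/306554) = -69237/306554 ≈ -0.22586)
A(V) = 147 + V
A(P)/x(229, -235) = (147 - 69237/306554)/229 = (44994201/306554)*(1/229) = 44994201/70200866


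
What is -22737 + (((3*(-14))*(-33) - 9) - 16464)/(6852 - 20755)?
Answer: -316097424/13903 ≈ -22736.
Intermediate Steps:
-22737 + (((3*(-14))*(-33) - 9) - 16464)/(6852 - 20755) = -22737 + ((-42*(-33) - 9) - 16464)/(-13903) = -22737 + ((1386 - 9) - 16464)*(-1/13903) = -22737 + (1377 - 16464)*(-1/13903) = -22737 - 15087*(-1/13903) = -22737 + 15087/13903 = -316097424/13903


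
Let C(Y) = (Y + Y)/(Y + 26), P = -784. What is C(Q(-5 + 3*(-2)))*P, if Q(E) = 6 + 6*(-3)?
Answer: 1344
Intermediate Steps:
Q(E) = -12 (Q(E) = 6 - 18 = -12)
C(Y) = 2*Y/(26 + Y) (C(Y) = (2*Y)/(26 + Y) = 2*Y/(26 + Y))
C(Q(-5 + 3*(-2)))*P = (2*(-12)/(26 - 12))*(-784) = (2*(-12)/14)*(-784) = (2*(-12)*(1/14))*(-784) = -12/7*(-784) = 1344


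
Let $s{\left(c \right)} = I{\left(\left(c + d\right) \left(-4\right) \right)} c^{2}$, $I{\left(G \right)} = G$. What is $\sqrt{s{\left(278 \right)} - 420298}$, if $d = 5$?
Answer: $i \sqrt{87905786} \approx 9375.8 i$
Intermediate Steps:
$s{\left(c \right)} = c^{2} \left(-20 - 4 c\right)$ ($s{\left(c \right)} = \left(c + 5\right) \left(-4\right) c^{2} = \left(5 + c\right) \left(-4\right) c^{2} = \left(-20 - 4 c\right) c^{2} = c^{2} \left(-20 - 4 c\right)$)
$\sqrt{s{\left(278 \right)} - 420298} = \sqrt{4 \cdot 278^{2} \left(-5 - 278\right) - 420298} = \sqrt{4 \cdot 77284 \left(-5 - 278\right) - 420298} = \sqrt{4 \cdot 77284 \left(-283\right) - 420298} = \sqrt{-87485488 - 420298} = \sqrt{-87905786} = i \sqrt{87905786}$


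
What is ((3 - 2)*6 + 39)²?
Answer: 2025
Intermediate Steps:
((3 - 2)*6 + 39)² = (1*6 + 39)² = (6 + 39)² = 45² = 2025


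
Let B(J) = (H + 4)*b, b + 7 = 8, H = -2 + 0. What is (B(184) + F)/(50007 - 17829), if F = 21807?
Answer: 21809/32178 ≈ 0.67776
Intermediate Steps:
H = -2
b = 1 (b = -7 + 8 = 1)
B(J) = 2 (B(J) = (-2 + 4)*1 = 2*1 = 2)
(B(184) + F)/(50007 - 17829) = (2 + 21807)/(50007 - 17829) = 21809/32178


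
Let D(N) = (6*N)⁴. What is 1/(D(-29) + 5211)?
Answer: 1/916641387 ≈ 1.0909e-9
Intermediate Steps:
D(N) = 1296*N⁴
1/(D(-29) + 5211) = 1/(1296*(-29)⁴ + 5211) = 1/(1296*707281 + 5211) = 1/(916636176 + 5211) = 1/916641387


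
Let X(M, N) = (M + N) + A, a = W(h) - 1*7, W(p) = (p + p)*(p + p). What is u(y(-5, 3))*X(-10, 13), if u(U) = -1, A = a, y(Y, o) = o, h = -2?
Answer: -12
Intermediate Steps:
W(p) = 4*p² (W(p) = (2*p)*(2*p) = 4*p²)
a = 9 (a = 4*(-2)² - 1*7 = 4*4 - 7 = 16 - 7 = 9)
A = 9
X(M, N) = 9 + M + N (X(M, N) = (M + N) + 9 = 9 + M + N)
u(y(-5, 3))*X(-10, 13) = -(9 - 10 + 13) = -1*12 = -12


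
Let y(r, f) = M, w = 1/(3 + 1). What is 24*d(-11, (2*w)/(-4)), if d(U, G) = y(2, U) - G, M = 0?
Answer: 3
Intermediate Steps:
w = 1/4 ≈ 0.25000
y(r, f) = 0
d(U, G) = -G (d(U, G) = 0 - G = -G)
24*d(-11, (2*w)/(-4)) = 24*(-2*(1/4)/(-4)) = 24*(-(-1)/(2*4)) = 24*(-1*(-1/8)) = 24*(1/8) = 3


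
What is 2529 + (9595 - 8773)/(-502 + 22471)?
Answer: 18520141/7323 ≈ 2529.0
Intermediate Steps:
2529 + (9595 - 8773)/(-502 + 22471) = 2529 + 822/21969 = 2529 + 822*(1/21969) = 2529 + 274/7323 = 18520141/7323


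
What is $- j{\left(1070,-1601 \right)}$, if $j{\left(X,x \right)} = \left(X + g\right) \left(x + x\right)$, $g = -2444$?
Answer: $-4399548$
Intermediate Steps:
$j{\left(X,x \right)} = 2 x \left(-2444 + X\right)$ ($j{\left(X,x \right)} = \left(X - 2444\right) \left(x + x\right) = \left(-2444 + X\right) 2 x = 2 x \left(-2444 + X\right)$)
$- j{\left(1070,-1601 \right)} = - 2 \left(-1601\right) \left(-2444 + 1070\right) = - 2 \left(-1601\right) \left(-1374\right) = \left(-1\right) 4399548 = -4399548$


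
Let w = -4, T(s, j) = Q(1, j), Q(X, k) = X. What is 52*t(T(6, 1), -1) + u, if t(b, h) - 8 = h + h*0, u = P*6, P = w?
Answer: 340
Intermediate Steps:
T(s, j) = 1
P = -4
u = -24 (u = -4*6 = -24)
t(b, h) = 8 + h (t(b, h) = 8 + (h + h*0) = 8 + (h + 0) = 8 + h)
52*t(T(6, 1), -1) + u = 52*(8 - 1) - 24 = 52*7 - 24 = 364 - 24 = 340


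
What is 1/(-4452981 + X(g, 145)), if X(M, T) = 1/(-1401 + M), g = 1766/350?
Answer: -244292/1087827634627 ≈ -2.2457e-7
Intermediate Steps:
g = 883/175 (g = 1766*(1/350) = 883/175 ≈ 5.0457)
1/(-4452981 + X(g, 145)) = 1/(-4452981 + 1/(-1401 + 883/175)) = 1/(-4452981 + 1/(-244292/175)) = 1/(-4452981 - 175/244292) = 1/(-1087827634627/244292) = -244292/1087827634627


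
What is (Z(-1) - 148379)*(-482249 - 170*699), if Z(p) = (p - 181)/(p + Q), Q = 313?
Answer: 1070254218845/12 ≈ 8.9188e+10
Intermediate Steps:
Z(p) = (-181 + p)/(313 + p) (Z(p) = (p - 181)/(p + 313) = (-181 + p)/(313 + p))
(Z(-1) - 148379)*(-482249 - 170*699) = ((-181 - 1)/(313 - 1) - 148379)*(-482249 - 170*699) = (-182/312 - 148379)*(-482249 - 118830) = ((1/312)*(-182) - 148379)*(-601079) = (-7/12 - 148379)*(-601079) = -1780555/12*(-601079) = 1070254218845/12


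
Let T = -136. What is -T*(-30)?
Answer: -4080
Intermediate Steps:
-T*(-30) = -1*(-136)*(-30) = 136*(-30) = -4080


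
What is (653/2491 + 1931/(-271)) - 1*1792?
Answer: -1214342470/675061 ≈ -1798.9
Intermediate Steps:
(653/2491 + 1931/(-271)) - 1*1792 = (653*(1/2491) + 1931*(-1/271)) - 1792 = (653/2491 - 1931/271) - 1792 = -4633158/675061 - 1792 = -1214342470/675061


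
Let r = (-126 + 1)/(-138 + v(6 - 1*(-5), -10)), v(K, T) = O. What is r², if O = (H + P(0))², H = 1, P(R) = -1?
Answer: 15625/19044 ≈ 0.82047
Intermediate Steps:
O = 0 (O = (1 - 1)² = 0² = 0)
v(K, T) = 0
r = 125/138 (r = (-126 + 1)/(-138 + 0) = -125/(-138) = -125*(-1/138) = 125/138 ≈ 0.90580)
r² = (125/138)² = 15625/19044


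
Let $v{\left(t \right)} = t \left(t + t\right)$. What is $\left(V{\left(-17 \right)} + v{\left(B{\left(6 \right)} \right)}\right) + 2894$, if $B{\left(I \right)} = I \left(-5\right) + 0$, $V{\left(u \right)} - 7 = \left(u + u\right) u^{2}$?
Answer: $-5125$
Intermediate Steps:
$V{\left(u \right)} = 7 + 2 u^{3}$ ($V{\left(u \right)} = 7 + \left(u + u\right) u^{2} = 7 + 2 u u^{2} = 7 + 2 u^{3}$)
$B{\left(I \right)} = - 5 I$ ($B{\left(I \right)} = - 5 I + 0 = - 5 I$)
$v{\left(t \right)} = 2 t^{2}$ ($v{\left(t \right)} = t 2 t = 2 t^{2}$)
$\left(V{\left(-17 \right)} + v{\left(B{\left(6 \right)} \right)}\right) + 2894 = \left(\left(7 + 2 \left(-17\right)^{3}\right) + 2 \left(\left(-5\right) 6\right)^{2}\right) + 2894 = \left(\left(7 + 2 \left(-4913\right)\right) + 2 \left(-30\right)^{2}\right) + 2894 = \left(\left(7 - 9826\right) + 2 \cdot 900\right) + 2894 = \left(-9819 + 1800\right) + 2894 = -8019 + 2894 = -5125$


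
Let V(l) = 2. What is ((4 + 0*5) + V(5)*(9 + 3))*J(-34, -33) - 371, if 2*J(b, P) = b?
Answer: -847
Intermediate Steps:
J(b, P) = b/2
((4 + 0*5) + V(5)*(9 + 3))*J(-34, -33) - 371 = ((4 + 0*5) + 2*(9 + 3))*((½)*(-34)) - 371 = ((4 + 0) + 2*12)*(-17) - 371 = (4 + 24)*(-17) - 371 = 28*(-17) - 371 = -476 - 371 = -847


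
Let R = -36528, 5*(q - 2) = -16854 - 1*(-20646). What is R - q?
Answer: -186442/5 ≈ -37288.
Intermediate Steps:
q = 3802/5 (q = 2 + (-16854 - 1*(-20646))/5 = 2 + (-16854 + 20646)/5 = 2 + (⅕)*3792 = 2 + 3792/5 = 3802/5 ≈ 760.40)
R - q = -36528 - 1*3802/5 = -36528 - 3802/5 = -186442/5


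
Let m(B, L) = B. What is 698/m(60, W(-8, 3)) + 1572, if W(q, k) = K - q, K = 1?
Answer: 47509/30 ≈ 1583.6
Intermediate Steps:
W(q, k) = 1 - q
698/m(60, W(-8, 3)) + 1572 = 698/60 + 1572 = 698*(1/60) + 1572 = 349/30 + 1572 = 47509/30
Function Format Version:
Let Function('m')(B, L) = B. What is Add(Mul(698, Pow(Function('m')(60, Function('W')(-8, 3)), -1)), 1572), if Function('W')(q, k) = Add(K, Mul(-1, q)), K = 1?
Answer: Rational(47509, 30) ≈ 1583.6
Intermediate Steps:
Function('W')(q, k) = Add(1, Mul(-1, q))
Add(Mul(698, Pow(Function('m')(60, Function('W')(-8, 3)), -1)), 1572) = Add(Mul(698, Pow(60, -1)), 1572) = Add(Mul(698, Rational(1, 60)), 1572) = Add(Rational(349, 30), 1572) = Rational(47509, 30)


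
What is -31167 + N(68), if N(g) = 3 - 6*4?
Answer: -31188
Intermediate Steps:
N(g) = -21 (N(g) = 3 - 24 = -21)
-31167 + N(68) = -31167 - 21 = -31188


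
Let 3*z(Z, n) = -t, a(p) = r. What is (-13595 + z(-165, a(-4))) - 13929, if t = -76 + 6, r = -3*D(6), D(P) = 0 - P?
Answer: -82502/3 ≈ -27501.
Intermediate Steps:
D(P) = -P
r = 18 (r = -(-3)*6 = -3*(-6) = 18)
t = -70
a(p) = 18
z(Z, n) = 70/3 (z(Z, n) = (-1*(-70))/3 = (⅓)*70 = 70/3)
(-13595 + z(-165, a(-4))) - 13929 = (-13595 + 70/3) - 13929 = -40715/3 - 13929 = -82502/3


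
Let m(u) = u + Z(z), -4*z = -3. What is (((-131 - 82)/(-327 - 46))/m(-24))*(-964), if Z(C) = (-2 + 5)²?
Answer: 68444/1865 ≈ 36.699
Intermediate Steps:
z = ¾ (z = -¼*(-3) = ¾ ≈ 0.75000)
Z(C) = 9 (Z(C) = 3² = 9)
m(u) = 9 + u (m(u) = u + 9 = 9 + u)
(((-131 - 82)/(-327 - 46))/m(-24))*(-964) = (((-131 - 82)/(-327 - 46))/(9 - 24))*(-964) = (-213/(-373)/(-15))*(-964) = (-213*(-1/373)*(-1/15))*(-964) = ((213/373)*(-1/15))*(-964) = -71/1865*(-964) = 68444/1865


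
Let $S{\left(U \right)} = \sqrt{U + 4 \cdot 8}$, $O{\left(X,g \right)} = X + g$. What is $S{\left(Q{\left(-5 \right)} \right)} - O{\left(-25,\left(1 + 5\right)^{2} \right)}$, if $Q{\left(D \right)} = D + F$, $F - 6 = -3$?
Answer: $-11 + \sqrt{30} \approx -5.5228$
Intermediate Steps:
$F = 3$ ($F = 6 - 3 = 3$)
$Q{\left(D \right)} = 3 + D$ ($Q{\left(D \right)} = D + 3 = 3 + D$)
$S{\left(U \right)} = \sqrt{32 + U}$ ($S{\left(U \right)} = \sqrt{U + 32} = \sqrt{32 + U}$)
$S{\left(Q{\left(-5 \right)} \right)} - O{\left(-25,\left(1 + 5\right)^{2} \right)} = \sqrt{32 + \left(3 - 5\right)} - \left(-25 + \left(1 + 5\right)^{2}\right) = \sqrt{32 - 2} - \left(-25 + 6^{2}\right) = \sqrt{30} - \left(-25 + 36\right) = \sqrt{30} - 11 = -11 + \sqrt{30}$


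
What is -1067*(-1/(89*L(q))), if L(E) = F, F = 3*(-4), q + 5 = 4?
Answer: -1067/1068 ≈ -0.99906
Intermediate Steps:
q = -1 (q = -5 + 4 = -1)
F = -12
L(E) = -12
-1067*(-1/(89*L(q))) = -1067/((-89*(-12))) = -1067/1068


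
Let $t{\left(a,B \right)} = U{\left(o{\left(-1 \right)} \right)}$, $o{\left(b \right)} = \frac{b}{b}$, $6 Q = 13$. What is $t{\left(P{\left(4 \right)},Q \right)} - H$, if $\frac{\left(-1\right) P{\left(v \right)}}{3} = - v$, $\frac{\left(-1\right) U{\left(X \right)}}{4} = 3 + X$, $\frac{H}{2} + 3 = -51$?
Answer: $92$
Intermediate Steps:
$Q = \frac{13}{6}$ ($Q = \frac{1}{6} \cdot 13 = \frac{13}{6} \approx 2.1667$)
$H = -108$ ($H = -6 + 2 \left(-51\right) = -6 - 102 = -108$)
$o{\left(b \right)} = 1$
$U{\left(X \right)} = -12 - 4 X$ ($U{\left(X \right)} = - 4 \left(3 + X\right) = -12 - 4 X$)
$P{\left(v \right)} = 3 v$ ($P{\left(v \right)} = - 3 \left(- v\right) = 3 v$)
$t{\left(a,B \right)} = -16$ ($t{\left(a,B \right)} = -12 - 4 = -16$)
$t{\left(P{\left(4 \right)},Q \right)} - H = -16 - -108 = -16 + 108 = 92$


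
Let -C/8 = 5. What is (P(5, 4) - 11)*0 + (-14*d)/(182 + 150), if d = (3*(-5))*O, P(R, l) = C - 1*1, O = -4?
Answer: -210/83 ≈ -2.5301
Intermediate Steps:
C = -40 (C = -8*5 = -40)
P(R, l) = -41 (P(R, l) = -40 - 1*1 = -40 - 1 = -41)
d = 60 (d = (3*(-5))*(-4) = -15*(-4) = 60)
(P(5, 4) - 11)*0 + (-14*d)/(182 + 150) = (-41 - 11)*0 + (-14*60)/(182 + 150) = -52*0 - 840/332 = 0 - 840*1/332 = 0 - 210/83 = -210/83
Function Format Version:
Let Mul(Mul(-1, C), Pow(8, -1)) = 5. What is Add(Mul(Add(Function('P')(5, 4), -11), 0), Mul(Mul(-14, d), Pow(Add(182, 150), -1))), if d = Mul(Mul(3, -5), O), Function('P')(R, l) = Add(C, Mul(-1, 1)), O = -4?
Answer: Rational(-210, 83) ≈ -2.5301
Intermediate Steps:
C = -40 (C = Mul(-8, 5) = -40)
Function('P')(R, l) = -41 (Function('P')(R, l) = Add(-40, Mul(-1, 1)) = Add(-40, -1) = -41)
d = 60 (d = Mul(Mul(3, -5), -4) = Mul(-15, -4) = 60)
Add(Mul(Add(Function('P')(5, 4), -11), 0), Mul(Mul(-14, d), Pow(Add(182, 150), -1))) = Add(Mul(Add(-41, -11), 0), Mul(Mul(-14, 60), Pow(Add(182, 150), -1))) = Add(Mul(-52, 0), Mul(-840, Pow(332, -1))) = Add(0, Mul(-840, Rational(1, 332))) = Add(0, Rational(-210, 83)) = Rational(-210, 83)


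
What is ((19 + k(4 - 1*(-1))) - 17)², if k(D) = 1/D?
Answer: 121/25 ≈ 4.8400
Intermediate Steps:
((19 + k(4 - 1*(-1))) - 17)² = ((19 + 1/(4 - 1*(-1))) - 17)² = ((19 + 1/(4 + 1)) - 17)² = ((19 + 1/5) - 17)² = ((19 + ⅕) - 17)² = (96/5 - 17)² = (11/5)² = 121/25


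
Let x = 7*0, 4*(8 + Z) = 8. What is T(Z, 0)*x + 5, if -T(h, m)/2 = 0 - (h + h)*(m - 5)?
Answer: 5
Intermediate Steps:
Z = -6 (Z = -8 + (1/4)*8 = -8 + 2 = -6)
T(h, m) = 4*h*(-5 + m) (T(h, m) = -2*(0 - (h + h)*(m - 5)) = -2*(0 - 2*h*(-5 + m)) = -(-4)*h*(-5 + m) = 4*h*(-5 + m))
x = 0
T(Z, 0)*x + 5 = (4*(-6)*(-5 + 0))*0 + 5 = (4*(-6)*(-5))*0 + 5 = 120*0 + 5 = 0 + 5 = 5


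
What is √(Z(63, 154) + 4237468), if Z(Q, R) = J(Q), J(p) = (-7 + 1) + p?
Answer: 5*√169501 ≈ 2058.5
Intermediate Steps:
J(p) = -6 + p
Z(Q, R) = -6 + Q
√(Z(63, 154) + 4237468) = √((-6 + 63) + 4237468) = √(57 + 4237468) = √4237525 = 5*√169501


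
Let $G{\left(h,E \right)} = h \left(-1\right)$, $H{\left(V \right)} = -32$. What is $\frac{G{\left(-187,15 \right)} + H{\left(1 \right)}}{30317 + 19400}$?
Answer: $\frac{155}{49717} \approx 0.0031176$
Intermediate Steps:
$G{\left(h,E \right)} = - h$
$\frac{G{\left(-187,15 \right)} + H{\left(1 \right)}}{30317 + 19400} = \frac{\left(-1\right) \left(-187\right) - 32}{30317 + 19400} = \frac{187 - 32}{49717} = 155 \cdot \frac{1}{49717} = \frac{155}{49717}$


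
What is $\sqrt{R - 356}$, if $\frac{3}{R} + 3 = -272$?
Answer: $\frac{i \sqrt{1076933}}{55} \approx 18.868 i$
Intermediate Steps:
$R = - \frac{3}{275}$ ($R = \frac{3}{-3 - 272} = \frac{3}{-275} = 3 \left(- \frac{1}{275}\right) = - \frac{3}{275} \approx -0.010909$)
$\sqrt{R - 356} = \sqrt{- \frac{3}{275} - 356} = \sqrt{- \frac{97903}{275}} = \frac{i \sqrt{1076933}}{55}$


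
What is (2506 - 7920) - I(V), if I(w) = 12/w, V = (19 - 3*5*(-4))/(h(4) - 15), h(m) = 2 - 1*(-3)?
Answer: -427586/79 ≈ -5412.5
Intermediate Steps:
h(m) = 5 (h(m) = 2 + 3 = 5)
V = -79/10 (V = (19 - 3*5*(-4))/(5 - 15) = (19 - 15*(-4))/(-10) = (19 + 60)*(-⅒) = 79*(-⅒) = -79/10 ≈ -7.9000)
(2506 - 7920) - I(V) = (2506 - 7920) - 12/(-79/10) = -5414 - 12*(-10)/79 = -5414 - 1*(-120/79) = -5414 + 120/79 = -427586/79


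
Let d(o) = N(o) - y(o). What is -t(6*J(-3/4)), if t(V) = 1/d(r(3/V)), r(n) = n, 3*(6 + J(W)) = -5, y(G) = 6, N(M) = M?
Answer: 46/279 ≈ 0.16487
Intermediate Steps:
J(W) = -23/3 (J(W) = -6 + (⅓)*(-5) = -6 - 5/3 = -23/3)
d(o) = -6 + o (d(o) = o - 1*6 = o - 6 = -6 + o)
t(V) = 1/(-6 + 3/V)
-t(6*J(-3/4)) = -(-1)*6*(-23/3)/(-3 + 6*(6*(-23/3))) = -(-1)*(-46)/(-3 + 6*(-46)) = -(-1)*(-46)/(-3 - 276) = -(-1)*(-46)/(-279) = -(-1)*(-46)*(-1)/279 = -1*(-46/279) = 46/279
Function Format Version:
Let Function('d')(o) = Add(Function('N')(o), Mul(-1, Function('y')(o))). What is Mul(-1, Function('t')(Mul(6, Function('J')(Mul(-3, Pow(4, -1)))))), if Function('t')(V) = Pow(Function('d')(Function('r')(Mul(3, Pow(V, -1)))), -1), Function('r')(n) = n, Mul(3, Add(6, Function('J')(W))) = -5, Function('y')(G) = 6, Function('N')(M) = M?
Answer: Rational(46, 279) ≈ 0.16487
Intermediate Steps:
Function('J')(W) = Rational(-23, 3) (Function('J')(W) = Add(-6, Mul(Rational(1, 3), -5)) = Add(-6, Rational(-5, 3)) = Rational(-23, 3))
Function('d')(o) = Add(-6, o) (Function('d')(o) = Add(o, Mul(-1, 6)) = Add(o, -6) = Add(-6, o))
Function('t')(V) = Pow(Add(-6, Mul(3, Pow(V, -1))), -1)
Mul(-1, Function('t')(Mul(6, Function('J')(Mul(-3, Pow(4, -1)))))) = Mul(-1, Mul(-1, Mul(6, Rational(-23, 3)), Pow(Add(-3, Mul(6, Mul(6, Rational(-23, 3)))), -1))) = Mul(-1, Mul(-1, -46, Pow(Add(-3, Mul(6, -46)), -1))) = Mul(-1, Mul(-1, -46, Pow(Add(-3, -276), -1))) = Mul(-1, Mul(-1, -46, Pow(-279, -1))) = Mul(-1, Mul(-1, -46, Rational(-1, 279))) = Mul(-1, Rational(-46, 279)) = Rational(46, 279)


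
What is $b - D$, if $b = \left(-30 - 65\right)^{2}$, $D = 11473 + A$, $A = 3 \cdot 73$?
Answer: $-2667$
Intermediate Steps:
$A = 219$
$D = 11692$ ($D = 11473 + 219 = 11692$)
$b = 9025$ ($b = \left(-95\right)^{2} = 9025$)
$b - D = 9025 - 11692 = -2667$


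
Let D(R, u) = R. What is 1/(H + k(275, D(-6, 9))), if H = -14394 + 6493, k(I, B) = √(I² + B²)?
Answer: -7901/62350140 - √75661/62350140 ≈ -0.00013113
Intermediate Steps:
k(I, B) = √(B² + I²)
H = -7901
1/(H + k(275, D(-6, 9))) = 1/(-7901 + √((-6)² + 275²)) = 1/(-7901 + √(36 + 75625)) = 1/(-7901 + √75661)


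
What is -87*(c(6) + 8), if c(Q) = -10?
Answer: 174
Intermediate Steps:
-87*(c(6) + 8) = -87*(-10 + 8) = -87*(-2) = 174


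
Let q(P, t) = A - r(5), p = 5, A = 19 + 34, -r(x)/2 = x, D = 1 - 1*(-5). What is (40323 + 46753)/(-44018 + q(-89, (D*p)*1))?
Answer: -87076/43955 ≈ -1.9810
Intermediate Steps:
D = 6 (D = 1 + 5 = 6)
r(x) = -2*x
A = 53
q(P, t) = 63 (q(P, t) = 53 - (-2)*5 = 53 - 1*(-10) = 53 + 10 = 63)
(40323 + 46753)/(-44018 + q(-89, (D*p)*1)) = (40323 + 46753)/(-44018 + 63) = 87076/(-43955) = 87076*(-1/43955) = -87076/43955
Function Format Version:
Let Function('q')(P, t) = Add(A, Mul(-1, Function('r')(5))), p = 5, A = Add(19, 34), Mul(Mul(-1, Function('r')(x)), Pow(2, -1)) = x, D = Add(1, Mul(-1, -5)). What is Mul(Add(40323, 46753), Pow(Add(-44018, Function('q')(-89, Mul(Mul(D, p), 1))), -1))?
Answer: Rational(-87076, 43955) ≈ -1.9810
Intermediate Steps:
D = 6 (D = Add(1, 5) = 6)
Function('r')(x) = Mul(-2, x)
A = 53
Function('q')(P, t) = 63 (Function('q')(P, t) = Add(53, Mul(-1, Mul(-2, 5))) = Add(53, Mul(-1, -10)) = Add(53, 10) = 63)
Mul(Add(40323, 46753), Pow(Add(-44018, Function('q')(-89, Mul(Mul(D, p), 1))), -1)) = Mul(Add(40323, 46753), Pow(Add(-44018, 63), -1)) = Mul(87076, Pow(-43955, -1)) = Mul(87076, Rational(-1, 43955)) = Rational(-87076, 43955)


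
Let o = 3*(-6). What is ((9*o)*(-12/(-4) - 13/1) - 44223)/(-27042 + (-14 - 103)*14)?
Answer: 14201/9560 ≈ 1.4855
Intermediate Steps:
o = -18
((9*o)*(-12/(-4) - 13/1) - 44223)/(-27042 + (-14 - 103)*14) = ((9*(-18))*(-12/(-4) - 13/1) - 44223)/(-27042 + (-14 - 103)*14) = (-162*(-12*(-1/4) - 13*1) - 44223)/(-27042 - 117*14) = (-162*(3 - 13) - 44223)/(-27042 - 1638) = (-162*(-10) - 44223)/(-28680) = (1620 - 44223)*(-1/28680) = -42603*(-1/28680) = 14201/9560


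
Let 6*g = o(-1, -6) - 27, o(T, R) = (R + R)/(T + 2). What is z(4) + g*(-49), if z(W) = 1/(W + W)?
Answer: 2549/8 ≈ 318.63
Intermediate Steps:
o(T, R) = 2*R/(2 + T) (o(T, R) = (2*R)/(2 + T) = 2*R/(2 + T))
g = -13/2 (g = (2*(-6)/(2 - 1) - 27)/6 = (2*(-6)/1 - 27)/6 = (2*(-6)*1 - 27)/6 = (-12 - 27)/6 = (1/6)*(-39) = -13/2 ≈ -6.5000)
z(W) = 1/(2*W)
z(4) + g*(-49) = (1/2)/4 - 13/2*(-49) = (1/2)*(1/4) + 637/2 = 1/8 + 637/2 = 2549/8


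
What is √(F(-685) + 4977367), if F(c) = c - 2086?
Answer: 2*√1243649 ≈ 2230.4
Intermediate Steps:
F(c) = -2086 + c
√(F(-685) + 4977367) = √((-2086 - 685) + 4977367) = √(-2771 + 4977367) = √4974596 = 2*√1243649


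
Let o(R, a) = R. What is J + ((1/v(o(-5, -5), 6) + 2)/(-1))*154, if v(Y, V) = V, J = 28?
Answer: -917/3 ≈ -305.67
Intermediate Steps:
J + ((1/v(o(-5, -5), 6) + 2)/(-1))*154 = 28 + ((1/6 + 2)/(-1))*154 = 28 - (1/6 + 2)*154 = 28 - 1*13/6*154 = 28 - 13/6*154 = 28 - 1001/3 = -917/3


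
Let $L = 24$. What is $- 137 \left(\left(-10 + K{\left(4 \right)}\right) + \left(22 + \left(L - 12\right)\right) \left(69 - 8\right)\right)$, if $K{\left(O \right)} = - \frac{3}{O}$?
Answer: $- \frac{1130661}{4} \approx -2.8267 \cdot 10^{5}$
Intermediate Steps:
$- 137 \left(\left(-10 + K{\left(4 \right)}\right) + \left(22 + \left(L - 12\right)\right) \left(69 - 8\right)\right) = - 137 \left(\left(-10 - \frac{3}{4}\right) + \left(22 + \left(24 - 12\right)\right) \left(69 - 8\right)\right) = - 137 \left(\left(-10 - \frac{3}{4}\right) + \left(22 + 12\right) 61\right) = - 137 \left(\left(-10 - \frac{3}{4}\right) + 34 \cdot 61\right) = - 137 \left(- \frac{43}{4} + 2074\right) = \left(-137\right) \frac{8253}{4} = - \frac{1130661}{4}$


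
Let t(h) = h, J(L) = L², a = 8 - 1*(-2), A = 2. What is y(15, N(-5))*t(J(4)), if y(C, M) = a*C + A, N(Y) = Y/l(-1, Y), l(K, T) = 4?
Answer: 2432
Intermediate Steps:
a = 10 (a = 8 + 2 = 10)
N(Y) = Y/4
y(C, M) = 2 + 10*C (y(C, M) = 10*C + 2 = 2 + 10*C)
y(15, N(-5))*t(J(4)) = (2 + 10*15)*4² = (2 + 150)*16 = 152*16 = 2432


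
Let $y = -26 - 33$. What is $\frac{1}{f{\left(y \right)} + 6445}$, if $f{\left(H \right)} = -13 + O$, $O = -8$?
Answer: $\frac{1}{6424} \approx 0.00015567$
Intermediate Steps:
$y = -59$ ($y = -26 - 33 = -59$)
$f{\left(H \right)} = -21$ ($f{\left(H \right)} = -13 - 8 = -21$)
$\frac{1}{f{\left(y \right)} + 6445} = \frac{1}{-21 + 6445} = \frac{1}{6424}$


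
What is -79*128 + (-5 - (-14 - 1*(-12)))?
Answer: -10115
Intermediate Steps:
-79*128 + (-5 - (-14 - 1*(-12))) = -10112 + (-5 - (-14 + 12)) = -10112 + (-5 - 1*(-2)) = -10112 + (-5 + 2) = -10112 - 3 = -10115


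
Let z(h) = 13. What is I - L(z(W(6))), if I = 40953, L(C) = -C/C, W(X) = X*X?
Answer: 40954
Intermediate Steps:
W(X) = X**2
L(C) = -1 (L(C) = -1*1 = -1)
I - L(z(W(6))) = 40953 - 1*(-1) = 40953 + 1 = 40954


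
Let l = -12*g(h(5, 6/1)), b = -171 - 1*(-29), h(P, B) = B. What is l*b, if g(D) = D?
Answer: 10224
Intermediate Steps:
b = -142 (b = -171 + 29 = -142)
l = -72 (l = -72/1 = -72 ≈ -72.000)
l*b = -72*(-142) = 10224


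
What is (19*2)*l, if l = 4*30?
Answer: 4560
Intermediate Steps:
l = 120
(19*2)*l = (19*2)*120 = 38*120 = 4560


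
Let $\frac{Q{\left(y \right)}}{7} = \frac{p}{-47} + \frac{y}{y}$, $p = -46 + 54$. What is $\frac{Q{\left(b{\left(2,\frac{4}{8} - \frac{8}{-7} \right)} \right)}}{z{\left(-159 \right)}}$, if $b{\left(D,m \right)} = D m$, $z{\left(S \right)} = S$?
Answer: $- \frac{91}{2491} \approx -0.036532$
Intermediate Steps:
$p = 8$
$Q{\left(y \right)} = \frac{273}{47}$ ($Q{\left(y \right)} = 7 \left(\frac{8}{-47} + \frac{y}{y}\right) = 7 \left(8 \left(- \frac{1}{47}\right) + 1\right) = 7 \left(- \frac{8}{47} + 1\right) = 7 \cdot \frac{39}{47} = \frac{273}{47}$)
$\frac{Q{\left(b{\left(2,\frac{4}{8} - \frac{8}{-7} \right)} \right)}}{z{\left(-159 \right)}} = \frac{273}{47 \left(-159\right)} = \frac{273}{47} \left(- \frac{1}{159}\right) = - \frac{91}{2491}$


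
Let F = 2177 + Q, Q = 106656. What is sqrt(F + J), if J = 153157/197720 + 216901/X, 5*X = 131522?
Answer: sqrt(4600177872480506998373510)/6501132460 ≈ 329.91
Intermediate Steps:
X = 131522/5 (X = (1/5)*131522 = 131522/5 ≈ 26304.)
F = 108833 (F = 2177 + 106656 = 108833)
J = 117285921777/13002264920 (J = 153157/197720 + 216901/(131522/5) = 153157*(1/197720) + 216901*(5/131522) = 153157/197720 + 1084505/131522 = 117285921777/13002264920 ≈ 9.0204)
sqrt(F + J) = sqrt(108833 + 117285921777/13002264920) = sqrt(1415192783960137/13002264920) = sqrt(4600177872480506998373510)/6501132460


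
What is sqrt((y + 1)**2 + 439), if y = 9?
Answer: 7*sqrt(11) ≈ 23.216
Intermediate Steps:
sqrt((y + 1)**2 + 439) = sqrt((9 + 1)**2 + 439) = sqrt(10**2 + 439) = sqrt(100 + 439) = sqrt(539) = 7*sqrt(11)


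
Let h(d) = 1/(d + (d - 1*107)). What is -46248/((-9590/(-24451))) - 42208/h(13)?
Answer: 2261138748/685 ≈ 3.3009e+6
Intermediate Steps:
h(d) = 1/(-107 + 2*d) (h(d) = 1/(d + (d - 107)) = 1/(d + (-107 + d)) = 1/(-107 + 2*d))
-46248/((-9590/(-24451))) - 42208/h(13) = -46248/((-9590/(-24451))) - 42208/(1/(-107 + 2*13)) = -46248/((-9590*(-1/24451))) - 42208/(1/(-107 + 26)) = -46248/1370/3493 - 42208/(1/(-81)) = -46248*3493/1370 - 42208/(-1/81) = -80772132/685 - 42208*(-81) = -80772132/685 + 3418848 = 2261138748/685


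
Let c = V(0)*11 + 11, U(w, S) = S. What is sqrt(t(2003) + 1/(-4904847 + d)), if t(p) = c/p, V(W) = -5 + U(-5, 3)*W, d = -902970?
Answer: I*sqrt(330308969928158989)/3877685817 ≈ 0.14821*I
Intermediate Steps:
V(W) = -5 + 3*W
c = -44 (c = (-5 + 3*0)*11 + 11 = (-5 + 0)*11 + 11 = -5*11 + 11 = -55 + 11 = -44)
t(p) = -44/p
sqrt(t(2003) + 1/(-4904847 + d)) = sqrt(-44/2003 + 1/(-4904847 - 902970)) = sqrt(-44*1/2003 + 1/(-5807817)) = sqrt(-44/2003 - 1/5807817) = sqrt(-255545951/11633057451) = I*sqrt(330308969928158989)/3877685817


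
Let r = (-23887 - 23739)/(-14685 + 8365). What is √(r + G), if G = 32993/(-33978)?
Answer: √4730073853593270/26842620 ≈ 2.5622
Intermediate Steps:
r = 23813/3160 (r = -47626/(-6320) = -47626*(-1/6320) = 23813/3160 ≈ 7.5358)
G = -32993/33978 (G = 32993*(-1/33978) = -32993/33978 ≈ -0.97101)
√(r + G) = √(23813/3160 - 32993/33978) = √(352430117/53685240) = √4730073853593270/26842620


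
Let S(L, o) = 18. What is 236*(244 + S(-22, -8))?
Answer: 61832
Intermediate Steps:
236*(244 + S(-22, -8)) = 236*(244 + 18) = 236*262 = 61832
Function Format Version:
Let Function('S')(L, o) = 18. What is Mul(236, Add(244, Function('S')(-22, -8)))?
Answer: 61832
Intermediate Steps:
Mul(236, Add(244, Function('S')(-22, -8))) = Mul(236, Add(244, 18)) = Mul(236, 262) = 61832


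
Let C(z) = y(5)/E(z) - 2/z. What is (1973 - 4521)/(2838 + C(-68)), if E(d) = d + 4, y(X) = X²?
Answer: -2772224/3087351 ≈ -0.89793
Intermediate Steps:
E(d) = 4 + d
C(z) = -2/z + 25/(4 + z) (C(z) = 5²/(4 + z) - 2/z = 25/(4 + z) - 2/z = -2/z + 25/(4 + z))
(1973 - 4521)/(2838 + C(-68)) = (1973 - 4521)/(2838 + (-8 + 23*(-68))/((-68)*(4 - 68))) = -2548/(2838 - 1/68*(-8 - 1564)/(-64)) = -2548/(2838 - 1/68*(-1/64)*(-1572)) = -2548/(2838 - 393/1088) = -2548/3087351/1088 = -2548*1088/3087351 = -2772224/3087351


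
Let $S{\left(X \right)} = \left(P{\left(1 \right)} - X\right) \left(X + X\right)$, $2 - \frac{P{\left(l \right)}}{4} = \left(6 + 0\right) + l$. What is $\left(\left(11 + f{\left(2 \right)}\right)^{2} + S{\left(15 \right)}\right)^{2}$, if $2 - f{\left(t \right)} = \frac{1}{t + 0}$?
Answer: $\frac{12780625}{16} \approx 7.9879 \cdot 10^{5}$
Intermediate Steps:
$P{\left(l \right)} = -16 - 4 l$ ($P{\left(l \right)} = 8 - 4 \left(\left(6 + 0\right) + l\right) = 8 - 4 \left(6 + l\right) = 8 - \left(24 + 4 l\right) = -16 - 4 l$)
$f{\left(t \right)} = 2 - \frac{1}{t}$ ($f{\left(t \right)} = 2 - \frac{1}{t + 0} = 2 - \frac{1}{t}$)
$S{\left(X \right)} = 2 X \left(-20 - X\right)$ ($S{\left(X \right)} = \left(\left(-16 - 4\right) - X\right) \left(X + X\right) = \left(\left(-16 - 4\right) - X\right) 2 X = \left(-20 - X\right) 2 X = 2 X \left(-20 - X\right)$)
$\left(\left(11 + f{\left(2 \right)}\right)^{2} + S{\left(15 \right)}\right)^{2} = \left(\left(11 + \left(2 - \frac{1}{2}\right)\right)^{2} - 30 \left(20 + 15\right)\right)^{2} = \left(\left(11 + \left(2 - \frac{1}{2}\right)\right)^{2} - 30 \cdot 35\right)^{2} = \left(\left(11 + \left(2 - \frac{1}{2}\right)\right)^{2} - 1050\right)^{2} = \left(\left(11 + \frac{3}{2}\right)^{2} - 1050\right)^{2} = \left(\left(\frac{25}{2}\right)^{2} - 1050\right)^{2} = \left(\frac{625}{4} - 1050\right)^{2} = \left(- \frac{3575}{4}\right)^{2} = \frac{12780625}{16}$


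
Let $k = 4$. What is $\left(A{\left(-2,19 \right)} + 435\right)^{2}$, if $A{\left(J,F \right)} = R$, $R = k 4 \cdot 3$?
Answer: $233289$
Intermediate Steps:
$R = 48$ ($R = 4 \cdot 4 \cdot 3 = 16 \cdot 3 = 48$)
$A{\left(J,F \right)} = 48$
$\left(A{\left(-2,19 \right)} + 435\right)^{2} = \left(48 + 435\right)^{2} = 483^{2} = 233289$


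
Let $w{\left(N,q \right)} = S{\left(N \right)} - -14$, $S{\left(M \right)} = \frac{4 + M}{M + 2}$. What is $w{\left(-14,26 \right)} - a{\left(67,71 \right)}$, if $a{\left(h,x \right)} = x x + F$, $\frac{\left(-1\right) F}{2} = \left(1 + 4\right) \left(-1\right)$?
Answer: $- \frac{30217}{6} \approx -5036.2$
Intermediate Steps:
$F = 10$ ($F = - 2 \left(1 + 4\right) \left(-1\right) = - 2 \cdot 5 \left(-1\right) = \left(-2\right) \left(-5\right) = 10$)
$S{\left(M \right)} = \frac{4 + M}{2 + M}$
$w{\left(N,q \right)} = 14 + \frac{4 + N}{2 + N}$ ($w{\left(N,q \right)} = \frac{4 + N}{2 + N} - -14 = \frac{4 + N}{2 + N} + 14 = 14 + \frac{4 + N}{2 + N}$)
$a{\left(h,x \right)} = 10 + x^{2}$ ($a{\left(h,x \right)} = x x + 10 = x^{2} + 10 = 10 + x^{2}$)
$w{\left(-14,26 \right)} - a{\left(67,71 \right)} = \frac{32 + 15 \left(-14\right)}{2 - 14} - \left(10 + 71^{2}\right) = \frac{32 - 210}{-12} - \left(10 + 5041\right) = \left(- \frac{1}{12}\right) \left(-178\right) - 5051 = \frac{89}{6} - 5051 = - \frac{30217}{6}$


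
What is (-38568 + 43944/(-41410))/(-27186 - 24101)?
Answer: 798572412/1061897335 ≈ 0.75202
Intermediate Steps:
(-38568 + 43944/(-41410))/(-27186 - 24101) = (-38568 + 43944*(-1/41410))/(-51287) = (-38568 - 21972/20705)*(-1/51287) = -798572412/20705*(-1/51287) = 798572412/1061897335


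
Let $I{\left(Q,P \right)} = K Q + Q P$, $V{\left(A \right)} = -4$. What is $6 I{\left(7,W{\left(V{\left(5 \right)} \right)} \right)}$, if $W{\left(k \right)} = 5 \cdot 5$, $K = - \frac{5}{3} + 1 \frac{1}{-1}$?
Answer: $938$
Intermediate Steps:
$K = - \frac{8}{3}$ ($K = \left(-5\right) \frac{1}{3} + 1 \left(-1\right) = - \frac{5}{3} - 1 = - \frac{8}{3} \approx -2.6667$)
$W{\left(k \right)} = 25$
$I{\left(Q,P \right)} = - \frac{8 Q}{3} + P Q$ ($I{\left(Q,P \right)} = - \frac{8 Q}{3} + Q P = - \frac{8 Q}{3} + P Q$)
$6 I{\left(7,W{\left(V{\left(5 \right)} \right)} \right)} = 6 \cdot \frac{1}{3} \cdot 7 \left(-8 + 3 \cdot 25\right) = 6 \cdot \frac{1}{3} \cdot 7 \left(-8 + 75\right) = 6 \cdot \frac{1}{3} \cdot 7 \cdot 67 = 6 \cdot \frac{469}{3} = 938$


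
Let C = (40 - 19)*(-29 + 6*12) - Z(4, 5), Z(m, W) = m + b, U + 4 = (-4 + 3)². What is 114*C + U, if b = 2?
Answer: 102255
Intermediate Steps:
U = -3 (U = -4 + (-4 + 3)² = -4 + (-1)² = -4 + 1 = -3)
Z(m, W) = 2 + m (Z(m, W) = m + 2 = 2 + m)
C = 897 (C = (40 - 19)*(-29 + 6*12) - (2 + 4) = 21*(-29 + 72) - 1*6 = 21*43 - 6 = 903 - 6 = 897)
114*C + U = 114*897 - 3 = 102258 - 3 = 102255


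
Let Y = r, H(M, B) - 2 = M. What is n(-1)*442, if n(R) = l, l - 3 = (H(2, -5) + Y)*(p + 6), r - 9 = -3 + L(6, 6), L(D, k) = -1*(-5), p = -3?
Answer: 21216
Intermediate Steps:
H(M, B) = 2 + M
L(D, k) = 5
r = 11 (r = 9 + (-3 + 5) = 9 + 2 = 11)
Y = 11
l = 48 (l = 3 + ((2 + 2) + 11)*(-3 + 6) = 3 + (4 + 11)*3 = 3 + 15*3 = 3 + 45 = 48)
n(R) = 48
n(-1)*442 = 48*442 = 21216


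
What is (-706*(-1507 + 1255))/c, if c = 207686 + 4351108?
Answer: 29652/759799 ≈ 0.039026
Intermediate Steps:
c = 4558794
(-706*(-1507 + 1255))/c = -706*(-1507 + 1255)/4558794 = -706*(-252)*(1/4558794) = 177912*(1/4558794) = 29652/759799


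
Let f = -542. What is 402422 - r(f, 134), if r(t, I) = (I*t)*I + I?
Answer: 10134440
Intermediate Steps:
r(t, I) = I + t*I² (r(t, I) = t*I² + I = I + t*I²)
402422 - r(f, 134) = 402422 - 134*(1 + 134*(-542)) = 402422 - 134*(1 - 72628) = 402422 - 134*(-72627) = 402422 - 1*(-9732018) = 402422 + 9732018 = 10134440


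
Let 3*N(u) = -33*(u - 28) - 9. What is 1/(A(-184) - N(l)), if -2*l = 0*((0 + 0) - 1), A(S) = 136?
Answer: -1/169 ≈ -0.0059172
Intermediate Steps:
l = 0 (l = -0*((0 + 0) - 1) = -0*(0 - 1) = -0*(-1) = -½*0 = 0)
N(u) = 305 - 11*u (N(u) = (-33*(u - 28) - 9)/3 = (-33*(-28 + u) - 9)/3 = ((924 - 33*u) - 9)/3 = (915 - 33*u)/3 = 305 - 11*u)
1/(A(-184) - N(l)) = 1/(136 - (305 - 11*0)) = 1/(136 - (305 + 0)) = 1/(136 - 1*305) = 1/(136 - 305) = 1/(-169) = -1/169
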